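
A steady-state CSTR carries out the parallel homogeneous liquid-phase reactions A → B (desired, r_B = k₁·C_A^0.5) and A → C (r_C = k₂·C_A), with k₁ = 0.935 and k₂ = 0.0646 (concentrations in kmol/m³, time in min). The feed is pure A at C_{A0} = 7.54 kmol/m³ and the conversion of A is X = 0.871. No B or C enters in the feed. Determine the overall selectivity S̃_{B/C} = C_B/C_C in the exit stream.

14.7

Exit C_A = C_{A0}(1−X) = 7.54×0.129 = 0.9727 kmol/m³.
Rates in a CSTR are evaluated at the outlet concentration: r_B = 0.935×0.9727^0.5 = 0.9221, r_C = 0.0646×0.9727 = 0.06283.
Overall selectivity = C_B/C_C = r_Bτ/(r_Cτ) = r_B/r_C = 14.7.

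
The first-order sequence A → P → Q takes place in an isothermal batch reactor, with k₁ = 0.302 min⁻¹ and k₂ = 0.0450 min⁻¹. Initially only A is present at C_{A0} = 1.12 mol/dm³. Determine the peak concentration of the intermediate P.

For a first-order series the maximum intermediate yield is C_{P,max}/C_{A0} = (k₁/k₂)^[k₂/(k₂−k₁)].
= (0.302/0.0450)^(0.0450/(0.0450−0.302)) = (6.711)^(-0.1751) = 0.7165.
C_{P,max} = 0.7165×1.12 = 0.803 mol/dm³.

0.803 mol/dm³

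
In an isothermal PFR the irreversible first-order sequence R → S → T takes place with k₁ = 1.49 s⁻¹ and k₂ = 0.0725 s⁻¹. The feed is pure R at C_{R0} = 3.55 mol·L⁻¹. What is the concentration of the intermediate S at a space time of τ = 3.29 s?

Solving the coupled first-order balances gives C_S(τ) = [k₁/(k₂−k₁)]·C_{R0}·(e^(−k₁τ) − e^(−k₂τ)).
e^(−k₁τ) = e^(−1.49×3.29) = e^(−4.902) = 0.007431; e^(−k₂τ) = e^(−0.2385) = 0.7878.
C_S = 1.49×3.55/(0.0725−1.49) × (0.007431−0.7878) = (-3.732)×(-0.7804) = 2.912 mol·L⁻¹.

2.91 mol·L⁻¹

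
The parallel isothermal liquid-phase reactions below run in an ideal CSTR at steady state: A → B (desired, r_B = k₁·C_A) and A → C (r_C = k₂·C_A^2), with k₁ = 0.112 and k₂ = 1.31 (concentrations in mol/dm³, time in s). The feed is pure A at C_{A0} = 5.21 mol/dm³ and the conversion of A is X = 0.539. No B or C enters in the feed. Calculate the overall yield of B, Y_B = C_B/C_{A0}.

0.0185

Exit C_A = C_{A0}(1−X) = 5.21×0.461 = 2.402 mol/dm³.
Rates in a CSTR are evaluated at the outlet concentration: r_B = 0.112×2.402 = 0.2690, r_C = 1.31×2.402^2 = 7.557.
Fraction of consumed A going to B: r_B/(r_B+r_C) = 0.03437.
C_B = 0.03437·C_{A0}·X = 0.03437×5.21×0.539 = 0.0965 mol/dm³; Y_B = C_B/C_{A0} = 0.0185.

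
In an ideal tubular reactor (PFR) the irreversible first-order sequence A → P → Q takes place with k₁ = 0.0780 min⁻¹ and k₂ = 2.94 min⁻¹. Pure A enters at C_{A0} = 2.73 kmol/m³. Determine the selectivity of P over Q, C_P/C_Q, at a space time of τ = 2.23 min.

For first-order series with pure A initially, C_P(τ) = k₁C_{A0}/(k₂−k₁)·(e^(−k₁τ) − e^(−k₂τ)).
e^(−k₁τ) = e^(−0.0780×2.23) = e^(−0.1739) = 0.8403; e^(−k₂τ) = e^(−6.556) = 0.001421.
C_P = 0.0780×2.73/(2.94−0.0780) × (0.8403−0.001421) = 0.07440×0.8389 = 0.06242 kmol/m³.
C_A = C_{A0}e^(−k₁τ) = 2.294 kmol/m³, so C_Q = C_{A0}−C_A−C_P = 0.3734 kmol/m³; C_P/C_Q = 0.167.

0.167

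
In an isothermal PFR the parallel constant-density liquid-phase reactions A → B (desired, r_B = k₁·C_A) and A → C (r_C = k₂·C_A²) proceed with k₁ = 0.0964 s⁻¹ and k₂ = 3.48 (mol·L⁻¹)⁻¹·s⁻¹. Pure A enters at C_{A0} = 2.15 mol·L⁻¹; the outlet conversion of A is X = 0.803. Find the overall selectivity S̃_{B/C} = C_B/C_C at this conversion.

C_A = C_{A0}(1−X) = 0.4235 mol·L⁻¹.
Along a PFR/batch, dC_B/dC_A = −r_B/(r_B+r_C) = −k₁/(k₁+k₂·C_A).
Integrating from C_{A0} to C_A: C_B = (0.0964/3.48)·ln[(0.0964+3.48·2.15)/(0.0964+3.48·0.424)] = 0.02770·ln(7.578/1.570) = 0.04360 mol·L⁻¹.
C_C = (C_{A0}−C_A)−C_B = 1.683 mol·L⁻¹; S̃_{B/C} = 0.04360/1.683 = 0.0259.

0.0259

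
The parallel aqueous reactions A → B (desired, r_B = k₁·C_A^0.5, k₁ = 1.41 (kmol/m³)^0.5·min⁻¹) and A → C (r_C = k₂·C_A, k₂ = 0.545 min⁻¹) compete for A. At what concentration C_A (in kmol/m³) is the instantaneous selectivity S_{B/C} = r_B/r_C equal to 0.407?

S_{B/C} = (k₁/k₂)·C_A^-0.5 ⇒ C_A = (S·k₂/k₁)^(-2).
= (0.407×0.545/1.41)^(-2) = (0.1573)^(-2) = 40.4 kmol/m³.

40.4 kmol/m³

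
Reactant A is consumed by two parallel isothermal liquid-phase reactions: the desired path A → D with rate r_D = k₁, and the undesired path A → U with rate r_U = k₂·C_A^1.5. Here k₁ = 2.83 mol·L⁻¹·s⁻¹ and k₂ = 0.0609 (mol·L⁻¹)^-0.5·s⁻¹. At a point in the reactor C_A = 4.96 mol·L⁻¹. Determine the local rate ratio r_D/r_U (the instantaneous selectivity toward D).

S_{D/U} = r_D/r_U = (k₁)/(k₂·C_A^1.5) = (k₁/k₂)·C_A^-1.5.
= (2.83) / (0.0609×4.960^1.5) = 2.830/0.6727 = 4.21.

4.21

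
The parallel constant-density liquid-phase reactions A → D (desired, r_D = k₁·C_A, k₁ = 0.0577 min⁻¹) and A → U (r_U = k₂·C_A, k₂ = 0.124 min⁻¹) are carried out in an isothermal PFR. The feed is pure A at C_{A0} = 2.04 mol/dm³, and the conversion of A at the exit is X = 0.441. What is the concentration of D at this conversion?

0.286 mol/dm³

C_A = C_{A0}(1−X) = 1.140 mol/dm³.
Both paths are first order in A, so the instantaneous fraction to D is constant: dC_D/d(−C_A) = k₁/(k₁+k₂) = 0.3176.
C_D = 0.3176·(C_{A0}−C_A) = 0.3176×0.8996 = 0.286 mol/dm³.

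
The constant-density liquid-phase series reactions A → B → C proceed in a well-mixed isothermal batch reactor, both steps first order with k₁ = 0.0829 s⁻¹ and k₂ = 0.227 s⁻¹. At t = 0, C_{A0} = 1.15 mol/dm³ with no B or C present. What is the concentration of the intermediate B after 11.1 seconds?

For first-order series with pure A initially, C_B(t) = k₁C_{A0}/(k₂−k₁)·(e^(−k₁t) − e^(−k₂t)).
e^(−k₁t) = e^(−0.0829×11.1) = e^(−0.9202) = 0.3984; e^(−k₂t) = e^(−2.520) = 0.08048.
C_B = 0.0829×1.15/(0.227−0.0829) × (0.3984−0.08048) = 0.6616×0.3180 = 0.2104 mol/dm³.

0.210 mol/dm³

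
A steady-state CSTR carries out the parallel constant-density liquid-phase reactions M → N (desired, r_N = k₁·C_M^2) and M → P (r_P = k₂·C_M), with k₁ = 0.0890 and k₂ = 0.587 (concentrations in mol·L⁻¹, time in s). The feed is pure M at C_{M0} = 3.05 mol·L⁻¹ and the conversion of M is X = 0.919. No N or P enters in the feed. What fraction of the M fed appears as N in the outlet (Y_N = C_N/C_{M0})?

0.0332

Exit C_M = C_{M0}(1−X) = 3.05×0.0810 = 0.2470 mol·L⁻¹.
In a CSTR the entire volume is at exit conditions, so r_N = 0.0890×0.2470^2 = 0.005432 and r_P = 0.587×0.2470 = 0.1450.
Fraction of consumed M going to N: r_N/(r_N+r_P) = 0.03610.
C_N = 0.03610·C_{M0}·X = 0.03610×3.05×0.919 = 0.101 mol·L⁻¹; Y_N = C_N/C_{M0} = 0.0332.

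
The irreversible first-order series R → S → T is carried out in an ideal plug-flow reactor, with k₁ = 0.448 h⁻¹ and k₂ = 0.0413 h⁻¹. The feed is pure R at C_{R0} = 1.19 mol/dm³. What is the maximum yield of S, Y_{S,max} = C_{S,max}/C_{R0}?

For a first-order series the maximum intermediate yield is C_{S,max}/C_{R0} = (k₁/k₂)^[k₂/(k₂−k₁)].
= (0.448/0.0413)^(0.0413/(0.0413−0.448)) = (10.85)^(-0.1015) = 0.7850.

0.785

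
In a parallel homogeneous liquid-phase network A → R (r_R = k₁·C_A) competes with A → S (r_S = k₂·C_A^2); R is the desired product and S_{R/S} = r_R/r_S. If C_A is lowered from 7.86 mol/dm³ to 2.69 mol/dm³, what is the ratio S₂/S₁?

S_{R/S} = (k₁/k₂)·C_A⁻¹, so S₂/S₁ = (C_{A,2}/C_{A,1})⁻¹.
= 7.86/2.69 = 2.92.
Selectivity toward R rises as C_A falls — low-concentration operation is favoured.

2.92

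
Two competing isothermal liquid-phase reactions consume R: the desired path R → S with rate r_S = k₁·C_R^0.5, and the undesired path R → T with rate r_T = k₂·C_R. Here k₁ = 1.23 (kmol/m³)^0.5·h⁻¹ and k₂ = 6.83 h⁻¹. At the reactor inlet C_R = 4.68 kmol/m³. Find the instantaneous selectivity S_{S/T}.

S_{S/T} = r_S/r_T = (k₁·C_R^0.5)/(k₂·C_R) = (k₁/k₂)·C_R^-0.5.
= (1.23×4.680^0.5) / (6.83×4.680) = 2.661/31.96 = 0.0832.
The undesired path is higher order in R, so low C_R (CSTR or dilute feed) favours S.

0.0832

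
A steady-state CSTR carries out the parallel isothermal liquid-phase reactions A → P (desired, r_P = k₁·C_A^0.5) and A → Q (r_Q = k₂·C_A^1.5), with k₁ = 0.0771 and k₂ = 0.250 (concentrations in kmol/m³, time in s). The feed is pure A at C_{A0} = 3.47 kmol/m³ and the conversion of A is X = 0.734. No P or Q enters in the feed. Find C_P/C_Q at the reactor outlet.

Exit C_A = C_{A0}(1−X) = 3.47×0.266 = 0.9230 kmol/m³.
A CSTR operates uniformly at the exit composition, giving r_P = 0.07407 and r_Q = 0.2217 (each k·C_A^n at C_A = 0.9230).
Overall selectivity = C_P/C_Q = r_Pτ/(r_Qτ) = r_P/r_Q = 0.334.

0.334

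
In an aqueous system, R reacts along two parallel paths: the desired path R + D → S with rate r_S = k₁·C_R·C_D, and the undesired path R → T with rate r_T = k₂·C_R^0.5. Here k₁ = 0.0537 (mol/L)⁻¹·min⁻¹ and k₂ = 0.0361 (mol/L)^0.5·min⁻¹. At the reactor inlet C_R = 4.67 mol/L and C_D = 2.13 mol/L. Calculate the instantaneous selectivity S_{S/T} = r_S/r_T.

S_{S/T} = r_S/r_T = (k₁·C_R·C_D)/(k₂·C_R^0.5) = (k₁/k₂)·C_R^0.5·C_D.
= (0.0537×4.670×2.130) / (0.0361×4.670^0.5) = 0.5342/0.07801 = 6.85.
Since the desired path is higher order in R, keeping C_R high (PFR or concentrated feed) favours S.

6.85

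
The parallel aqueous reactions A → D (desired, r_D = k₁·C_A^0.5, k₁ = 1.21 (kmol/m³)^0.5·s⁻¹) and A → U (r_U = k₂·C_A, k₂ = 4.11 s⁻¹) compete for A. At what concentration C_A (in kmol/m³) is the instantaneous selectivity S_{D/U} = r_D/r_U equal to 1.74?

0.0286 kmol/m³

S_{D/U} = (k₁/k₂)·C_A^-0.5 ⇒ C_A = (S·k₂/k₁)^(-2).
= (1.74×4.11/1.21)^(-2) = (5.910)^(-2) = 0.0286 kmol/m³.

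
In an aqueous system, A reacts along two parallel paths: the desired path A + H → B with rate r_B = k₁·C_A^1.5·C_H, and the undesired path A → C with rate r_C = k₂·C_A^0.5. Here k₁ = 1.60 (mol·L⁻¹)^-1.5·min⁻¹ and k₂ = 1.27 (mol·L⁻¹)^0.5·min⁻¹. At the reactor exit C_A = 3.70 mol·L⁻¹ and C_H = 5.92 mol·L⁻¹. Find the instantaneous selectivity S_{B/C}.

S_{B/C} = r_B/r_C = (k₁·C_A^1.5·C_H)/(k₂·C_A^0.5) = (k₁/k₂)·C_A·C_H.
= (1.60×3.700^1.5×5.920) / (1.27×3.700^0.5) = 67.41/2.443 = 27.6.
Since the desired path is higher order in A, keeping C_A high (PFR or concentrated feed) favours B.

27.6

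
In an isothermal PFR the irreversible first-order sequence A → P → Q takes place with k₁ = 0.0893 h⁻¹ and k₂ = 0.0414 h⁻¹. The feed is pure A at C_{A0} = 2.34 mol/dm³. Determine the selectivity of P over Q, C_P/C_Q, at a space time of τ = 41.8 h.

For first-order series with pure A initially, C_P(τ) = k₁C_{A0}/(k₂−k₁)·(e^(−k₁τ) − e^(−k₂τ)).
e^(−k₁τ) = e^(−0.0893×41.8) = e^(−3.733) = 0.02393; e^(−k₂τ) = e^(−1.731) = 0.1772.
C_P = 0.0893×2.34/(0.0414−0.0893) × (0.02393−0.1772) = (-4.362)×(-0.1533) = 0.6686 mol/dm³.
C_A = C_{A0}e^(−k₁τ) = 0.05599 mol/dm³, so C_Q = C_{A0}−C_A−C_P = 1.615 mol/dm³; C_P/C_Q = 0.414.

0.414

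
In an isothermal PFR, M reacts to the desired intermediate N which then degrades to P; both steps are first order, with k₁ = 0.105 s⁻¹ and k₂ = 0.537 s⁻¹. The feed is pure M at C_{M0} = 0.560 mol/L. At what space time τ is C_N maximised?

3.78 s

The intermediate peaks when r₁ = r₂, i.e. k₁e^(−k₁τ) = k₂e^(−k₂τ), giving τ_opt = ln(k₂/k₁)/(k₂−k₁).
= ln(0.537/0.105)/(0.537−0.105) = ln(5.114)/0.4320 = 1.632/0.4320 = 3.78 s.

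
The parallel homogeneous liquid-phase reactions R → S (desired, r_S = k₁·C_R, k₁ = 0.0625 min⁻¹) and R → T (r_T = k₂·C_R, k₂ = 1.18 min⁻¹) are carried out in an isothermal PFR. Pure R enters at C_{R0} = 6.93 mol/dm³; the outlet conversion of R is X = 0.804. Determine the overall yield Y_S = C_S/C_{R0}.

C_R = C_{R0}(1−X) = 1.358 mol/dm³.
Both paths are first order in R, so the instantaneous fraction to S is constant: dC_S/d(−C_R) = k₁/(k₁+k₂) = 0.05030.
C_S = 0.05030·(C_{R0}−C_R) = 0.05030×5.572 = 0.280 mol/dm³.
Y_S = C_S/C_{R0} = 0.2803/6.93 = 0.0404.

0.0404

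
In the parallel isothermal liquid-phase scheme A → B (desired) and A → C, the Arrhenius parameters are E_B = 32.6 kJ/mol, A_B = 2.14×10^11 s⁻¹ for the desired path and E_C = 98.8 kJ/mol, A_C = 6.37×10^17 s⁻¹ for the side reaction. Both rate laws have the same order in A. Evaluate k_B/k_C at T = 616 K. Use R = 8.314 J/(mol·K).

0.138

With equal orders, S_{B/C} = k_B/k_C = (A_B/A_C)·exp[(E_C−E_B)/(RT)].
(E_C−E_B)/(RT) = (98.8−32.6)×10³/(8.314×616) = 66200/5121 = 12.93.
k_B/k_C = (2.14×10^11/6.37×10^17)·exp(12.93) = 3.359×10^-7 × 4.109×10^5 = 0.138.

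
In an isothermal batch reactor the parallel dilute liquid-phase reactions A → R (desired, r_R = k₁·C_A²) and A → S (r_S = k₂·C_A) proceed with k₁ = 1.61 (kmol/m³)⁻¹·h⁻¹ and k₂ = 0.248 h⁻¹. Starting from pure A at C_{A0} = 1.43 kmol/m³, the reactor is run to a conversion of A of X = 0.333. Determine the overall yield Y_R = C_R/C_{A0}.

0.294

C_A = C_{A0}(1−X) = 0.9538 kmol/m³.
Along a PFR/batch, dC_S/dC_A = −r_S/(r_R+r_S) = −k₂/(k₂+k₁·C_A).
Integrating from C_{A0} to C_A: C_S = (0.248/1.61)·ln[(0.248+1.61·1.43)/(0.248+1.61·0.954)] = 0.1540·ln(2.550/1.784) = 0.05508 kmol/m³.
Then C_R = (C_{A0}−C_A) − C_S = 0.4762 − 0.05508 = 0.4211 kmol/m³.
Y_R = C_R/C_{A0} = 0.4211/1.43 = 0.294.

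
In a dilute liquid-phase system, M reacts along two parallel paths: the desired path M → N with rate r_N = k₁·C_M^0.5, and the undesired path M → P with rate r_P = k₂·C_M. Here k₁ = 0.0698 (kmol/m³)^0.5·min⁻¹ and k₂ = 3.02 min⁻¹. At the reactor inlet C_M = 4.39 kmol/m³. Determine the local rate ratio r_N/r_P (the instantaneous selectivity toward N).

0.0110

S_{N/P} = r_N/r_P = (k₁·C_M^0.5)/(k₂·C_M) = (k₁/k₂)·C_M^-0.5.
= (0.0698×4.390^0.5) / (3.02×4.390) = 0.1462/13.26 = 0.0110.
The undesired path is higher order in M, so low C_M (CSTR or dilute feed) favours N.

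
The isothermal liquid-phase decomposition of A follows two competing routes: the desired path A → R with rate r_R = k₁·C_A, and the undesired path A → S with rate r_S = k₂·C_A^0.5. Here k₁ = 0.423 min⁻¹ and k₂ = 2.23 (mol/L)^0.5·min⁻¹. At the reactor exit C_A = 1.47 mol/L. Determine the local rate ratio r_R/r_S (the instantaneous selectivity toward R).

S_{R/S} = r_R/r_S = (k₁·C_A)/(k₂·C_A^0.5) = (k₁/k₂)·C_A^0.5.
= (0.423×1.470) / (2.23×1.470^0.5) = 0.6218/2.704 = 0.230.
Since the desired path is higher order in A, keeping C_A high (PFR or concentrated feed) favours R.

0.230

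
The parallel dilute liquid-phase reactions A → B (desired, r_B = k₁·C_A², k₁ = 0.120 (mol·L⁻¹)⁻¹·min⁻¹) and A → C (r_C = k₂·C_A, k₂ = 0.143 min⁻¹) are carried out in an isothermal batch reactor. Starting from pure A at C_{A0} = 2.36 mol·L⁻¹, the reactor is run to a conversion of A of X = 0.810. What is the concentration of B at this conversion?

0.991 mol·L⁻¹

C_A = C_{A0}(1−X) = 0.4484 mol·L⁻¹.
Along a PFR/batch, dC_C/dC_A = −r_C/(r_B+r_C) = −k₂/(k₂+k₁·C_A).
Integrating from C_{A0} to C_A: C_C = (0.143/0.120)·ln[(0.143+0.120·2.36)/(0.143+0.120·0.448)] = 1.192·ln(0.4262/0.1968) = 0.9208 mol·L⁻¹.
Then C_B = (C_{A0}−C_A) − C_C = 1.912 − 0.9208 = 0.9908 mol·L⁻¹.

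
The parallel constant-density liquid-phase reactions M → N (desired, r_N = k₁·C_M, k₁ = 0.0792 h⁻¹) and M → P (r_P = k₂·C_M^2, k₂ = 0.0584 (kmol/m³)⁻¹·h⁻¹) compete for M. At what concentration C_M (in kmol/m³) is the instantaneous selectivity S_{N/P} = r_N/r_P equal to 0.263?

5.16 kmol/m³

S_{N/P} = (k₁/k₂)·C_M⁻¹ ⇒ C_M = (S·k₂/k₁)^(-1).
= (0.263×0.0584/0.0792)^(-1) = (0.1939)^(-1) = 5.16 kmol/m³.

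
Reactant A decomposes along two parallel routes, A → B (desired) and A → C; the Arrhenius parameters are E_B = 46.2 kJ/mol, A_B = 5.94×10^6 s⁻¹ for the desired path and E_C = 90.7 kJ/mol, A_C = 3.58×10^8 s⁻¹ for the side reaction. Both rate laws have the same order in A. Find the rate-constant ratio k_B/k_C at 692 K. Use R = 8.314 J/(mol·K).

k_B/k_C = (A_B/A_C)·exp[−(E_B−E_C)/(RT)] = (A_B/A_C)·exp[(E_C−E_B)/(RT)].
(E_C−E_B)/(RT) = (90.7−46.2)×10³/(8.314×692) = 44500/5753 = 7.735.
k_B/k_C = (5.94×10^6/3.58×10^8)·exp(7.735) = 0.01659 × 2286 = 37.9.
Since E_B < E_C, lowering the temperature improves selectivity toward B.

37.9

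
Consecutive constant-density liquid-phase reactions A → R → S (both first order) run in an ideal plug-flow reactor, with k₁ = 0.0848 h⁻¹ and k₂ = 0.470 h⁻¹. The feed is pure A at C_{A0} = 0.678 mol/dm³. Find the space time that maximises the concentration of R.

4.45 h

For first-order series the maximum of C_R occurs at τ_opt = ln(k₂/k₁)/(k₂−k₁).
= ln(0.470/0.0848)/(0.470−0.0848) = ln(5.542)/0.3852 = 1.712/0.3852 = 4.45 h.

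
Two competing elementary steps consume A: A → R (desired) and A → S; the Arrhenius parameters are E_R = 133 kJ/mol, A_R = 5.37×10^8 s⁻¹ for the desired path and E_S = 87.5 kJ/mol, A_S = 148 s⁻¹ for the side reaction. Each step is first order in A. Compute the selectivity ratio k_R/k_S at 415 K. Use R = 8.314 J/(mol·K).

6.80

With equal orders, S_{R/S} = k_R/k_S = (A_R/A_S)·exp[(E_S−E_R)/(RT)].
(E_S−E_R)/(RT) = (87.5−133)×10³/(8.314×415) = -45500/3450 = -13.19.
k_R/k_S = (5.37×10^8/148)·exp(-13.19) = 3.628×10^6 × 1.874×10^-6 = 6.80.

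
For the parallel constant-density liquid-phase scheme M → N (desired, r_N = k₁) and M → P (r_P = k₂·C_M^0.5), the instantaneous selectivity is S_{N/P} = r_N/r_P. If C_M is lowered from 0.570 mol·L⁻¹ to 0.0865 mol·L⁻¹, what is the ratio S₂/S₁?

S_{N/P} = (k₁/k₂)·C_M^-0.5, so S₂/S₁ = (C_{M,2}/C_{M,1})^-0.5.
= (0.0865/0.570)^(-0.5) = (0.1518)^(-0.5) = 2.57.
Selectivity toward N rises as C_M falls — low-concentration operation is favoured.

2.57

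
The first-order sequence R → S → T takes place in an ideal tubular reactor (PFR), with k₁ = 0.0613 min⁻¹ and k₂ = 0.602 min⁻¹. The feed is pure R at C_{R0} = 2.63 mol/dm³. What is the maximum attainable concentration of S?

For a first-order series the maximum intermediate yield is C_{S,max}/C_{R0} = (k₁/k₂)^[k₂/(k₂−k₁)].
= (0.0613/0.602)^(0.602/(0.602−0.0613)) = (0.1018)^(1.113) = 0.07859.
C_{S,max} = 0.07859×2.63 = 0.207 mol/dm³.

0.207 mol/dm³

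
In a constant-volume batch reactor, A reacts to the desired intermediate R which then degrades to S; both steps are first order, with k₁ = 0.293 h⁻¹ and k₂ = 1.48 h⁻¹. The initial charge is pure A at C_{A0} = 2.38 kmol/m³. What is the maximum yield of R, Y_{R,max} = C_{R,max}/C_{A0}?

Evaluating C_R at t_opt = ln(k₂/k₁)/(k₂−k₁) gives C_{R,max}/C_{A0} = (k₁/k₂)^[k₂/(k₂−k₁)].
= (0.293/1.48)^(1.48/(1.48−0.293)) = (0.1980)^(1.247) = 0.1327.

0.133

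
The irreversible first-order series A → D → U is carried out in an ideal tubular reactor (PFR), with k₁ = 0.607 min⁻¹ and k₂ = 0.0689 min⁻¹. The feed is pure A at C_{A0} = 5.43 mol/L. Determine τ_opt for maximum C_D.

4.04 min

Setting dC_D/dτ = 0 gives τ_opt = ln(k₂/k₁)/(k₂−k₁).
= ln(0.0689/0.607)/(0.0689−0.607) = ln(0.1135)/-0.5381 = -2.176/-0.5381 = 4.04 min.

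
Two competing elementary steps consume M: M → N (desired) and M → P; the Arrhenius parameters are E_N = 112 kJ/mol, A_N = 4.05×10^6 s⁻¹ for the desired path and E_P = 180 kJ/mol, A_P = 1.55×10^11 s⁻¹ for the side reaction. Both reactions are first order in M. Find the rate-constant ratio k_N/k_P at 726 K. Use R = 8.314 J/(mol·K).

With equal orders, S_{N/P} = k_N/k_P = (A_N/A_P)·exp[(E_P−E_N)/(RT)].
(E_P−E_N)/(RT) = (180−112)×10³/(8.314×726) = 68000/6036 = 11.27.
k_N/k_P = (4.05×10^6/1.55×10^11)·exp(11.27) = 2.613×10^-5 × 78105 = 2.04.

2.04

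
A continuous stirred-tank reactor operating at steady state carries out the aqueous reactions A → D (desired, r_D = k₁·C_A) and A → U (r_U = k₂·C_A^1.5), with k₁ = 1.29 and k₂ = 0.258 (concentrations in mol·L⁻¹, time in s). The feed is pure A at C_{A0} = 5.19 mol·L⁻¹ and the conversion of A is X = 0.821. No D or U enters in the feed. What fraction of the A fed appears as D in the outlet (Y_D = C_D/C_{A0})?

0.688

Exit C_A = C_{A0}(1−X) = 5.19×0.179 = 0.9290 mol·L⁻¹.
In a CSTR the entire volume is at exit conditions, so r_D = 1.29×0.9290 = 1.198 and r_U = 0.258×0.9290^1.5 = 0.2310.
Fraction of consumed A going to D: r_D/(r_D+r_U) = 0.8384.
C_D = 0.8384·C_{A0}·X = 0.8384×5.19×0.821 = 3.57 mol·L⁻¹; Y_D = C_D/C_{A0} = 0.688.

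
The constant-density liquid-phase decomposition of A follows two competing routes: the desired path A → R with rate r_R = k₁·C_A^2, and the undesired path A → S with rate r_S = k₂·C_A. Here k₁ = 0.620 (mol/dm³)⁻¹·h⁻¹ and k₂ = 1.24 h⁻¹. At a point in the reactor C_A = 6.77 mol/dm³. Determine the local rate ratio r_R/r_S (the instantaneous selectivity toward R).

S_{R/S} = r_R/r_S = (k₁·C_A^2)/(k₂·C_A) = (k₁/k₂)·C_A.
= (0.620×6.770^2) / (1.24×6.770) = 28.42/8.395 = 3.38.
Since the desired path is higher order in A, keeping C_A high (PFR or concentrated feed) favours R.

3.38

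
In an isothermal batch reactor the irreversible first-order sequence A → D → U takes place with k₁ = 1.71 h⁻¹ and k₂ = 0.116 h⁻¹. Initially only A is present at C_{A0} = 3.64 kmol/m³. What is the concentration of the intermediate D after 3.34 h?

2.64 kmol/m³

The intermediate concentration in a first-order A→B→C sequence is C_D = k₁C_{A0}(e^(−k₁t) − e^(−k₂t))/(k₂−k₁).
e^(−k₁t) = e^(−1.71×3.34) = e^(−5.711) = 0.003308; e^(−k₂t) = e^(−0.3874) = 0.6788.
C_D = 1.71×3.64/(0.116−1.71) × (0.003308−0.6788) = (-3.905)×(-0.6755) = 2.638 kmol/m³.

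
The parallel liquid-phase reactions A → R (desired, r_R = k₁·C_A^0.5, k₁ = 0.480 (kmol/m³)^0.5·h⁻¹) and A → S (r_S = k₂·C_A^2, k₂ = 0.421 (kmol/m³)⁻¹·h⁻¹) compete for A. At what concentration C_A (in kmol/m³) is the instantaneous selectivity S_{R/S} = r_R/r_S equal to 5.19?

0.364 kmol/m³

S_{R/S} = (k₁/k₂)·C_A^-1.5 ⇒ C_A = (S·k₂/k₁)^(1/(-1.5)).
= (5.19×0.421/0.480)^(-0.6667) = (4.552)^(-0.6667) = 0.364 kmol/m³.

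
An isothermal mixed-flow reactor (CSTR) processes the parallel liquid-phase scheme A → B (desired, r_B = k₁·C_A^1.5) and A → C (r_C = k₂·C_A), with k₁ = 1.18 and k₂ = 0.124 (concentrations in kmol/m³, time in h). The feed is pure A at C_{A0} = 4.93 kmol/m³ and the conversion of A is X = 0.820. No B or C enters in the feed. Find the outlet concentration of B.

Exit C_A = C_{A0}(1−X) = 4.93×0.180 = 0.8874 kmol/m³.
In a CSTR the entire volume is at exit conditions, so r_B = 1.18×0.8874^1.5 = 0.9864 and r_C = 0.124×0.8874 = 0.1100.
Fraction of consumed A going to B: r_B/(r_B+r_C) = 0.8996.
C_B = 0.8996·C_{A0}·X = 0.8996×4.93×0.820 = 3.64 kmol/m³.

3.64 kmol/m³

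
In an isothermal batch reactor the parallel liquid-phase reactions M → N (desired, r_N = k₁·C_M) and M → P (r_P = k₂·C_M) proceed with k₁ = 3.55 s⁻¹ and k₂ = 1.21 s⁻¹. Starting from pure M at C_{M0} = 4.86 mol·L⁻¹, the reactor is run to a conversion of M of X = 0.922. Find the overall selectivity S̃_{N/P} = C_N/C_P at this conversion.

C_M = C_{M0}(1−X) = 0.3791 mol·L⁻¹.
Both paths are first order in M, so the instantaneous fraction to N is constant: dC_N/d(−C_M) = k₁/(k₁+k₂) = 0.7458.
C_N = 0.7458·(C_{M0}−C_M) = 0.7458×4.481 = 3.34 mol·L⁻¹.
C_P = (C_{M0}−C_M)−C_N = 1.139 mol·L⁻¹; S̃_{N/P} = 3.342/1.139 = 2.93.

2.93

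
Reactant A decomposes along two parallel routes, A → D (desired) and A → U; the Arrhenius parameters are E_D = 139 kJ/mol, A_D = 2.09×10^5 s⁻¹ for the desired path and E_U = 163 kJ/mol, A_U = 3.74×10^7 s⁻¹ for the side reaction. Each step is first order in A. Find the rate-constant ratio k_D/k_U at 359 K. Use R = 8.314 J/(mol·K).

17.4

With equal orders, S_{D/U} = k_D/k_U = (A_D/A_U)·exp[(E_U−E_D)/(RT)].
(E_U−E_D)/(RT) = (163−139)×10³/(8.314×359) = 24000/2985 = 8.041.
k_D/k_U = (2.09×10^5/3.74×10^7)·exp(8.041) = 0.005588 × 3106 = 17.4.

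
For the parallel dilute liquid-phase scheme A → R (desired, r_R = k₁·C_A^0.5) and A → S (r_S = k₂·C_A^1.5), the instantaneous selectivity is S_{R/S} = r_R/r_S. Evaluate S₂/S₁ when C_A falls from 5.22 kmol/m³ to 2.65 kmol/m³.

S_{R/S} = (k₁/k₂)·C_A⁻¹, so S₂/S₁ = (C_{A,2}/C_{A,1})⁻¹.
= 5.22/2.65 = 1.97.

1.97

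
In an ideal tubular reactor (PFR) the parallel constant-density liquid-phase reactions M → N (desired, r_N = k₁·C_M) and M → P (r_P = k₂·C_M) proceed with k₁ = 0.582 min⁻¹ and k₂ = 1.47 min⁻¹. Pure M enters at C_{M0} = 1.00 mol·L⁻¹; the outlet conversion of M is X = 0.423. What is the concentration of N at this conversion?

0.120 mol·L⁻¹

C_M = C_{M0}(1−X) = 0.5770 mol·L⁻¹.
Both paths are first order in M, so the instantaneous fraction to N is constant: dC_N/d(−C_M) = k₁/(k₁+k₂) = 0.2836.
C_N = 0.2836·(C_{M0}−C_M) = 0.2836×0.4230 = 0.120 mol·L⁻¹.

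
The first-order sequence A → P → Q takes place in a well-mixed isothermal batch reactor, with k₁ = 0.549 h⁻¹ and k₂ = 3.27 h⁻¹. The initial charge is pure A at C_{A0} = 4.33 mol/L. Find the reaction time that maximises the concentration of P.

For first-order series the maximum of C_P occurs at t_opt = ln(k₂/k₁)/(k₂−k₁).
= ln(3.27/0.549)/(3.27−0.549) = ln(5.956)/2.721 = 1.784/2.721 = 0.656 h.

0.656 h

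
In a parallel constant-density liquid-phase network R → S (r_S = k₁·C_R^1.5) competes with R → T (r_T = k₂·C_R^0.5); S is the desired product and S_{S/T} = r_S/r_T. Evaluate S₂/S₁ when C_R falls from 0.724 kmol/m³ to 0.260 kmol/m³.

S_{S/T} = (k₁/k₂)·C_R, so S₂/S₁ = (C_{R,2}/C_{R,1}).
= 0.260/0.724 = 0.359.

0.359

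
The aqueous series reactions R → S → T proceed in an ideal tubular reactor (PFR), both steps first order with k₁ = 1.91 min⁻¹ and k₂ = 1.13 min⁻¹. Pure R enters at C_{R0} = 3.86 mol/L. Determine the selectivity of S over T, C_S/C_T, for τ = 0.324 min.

Solving the coupled first-order balances gives C_S(τ) = [k₁/(k₂−k₁)]·C_{R0}·(e^(−k₁τ) − e^(−k₂τ)).
e^(−k₁τ) = e^(−1.91×0.324) = e^(−0.6188) = 0.5386; e^(−k₂τ) = e^(−0.3661) = 0.6934.
C_S = 1.91×3.86/(1.13−1.91) × (0.5386−0.6934) = (-9.452)×(-0.1549) = 1.464 mol/L.
C_R = C_{R0}e^(−k₁τ) = 2.079 mol/L, so C_T = C_{R0}−C_R−C_S = 0.3175 mol/L; C_S/C_T = 4.61.

4.61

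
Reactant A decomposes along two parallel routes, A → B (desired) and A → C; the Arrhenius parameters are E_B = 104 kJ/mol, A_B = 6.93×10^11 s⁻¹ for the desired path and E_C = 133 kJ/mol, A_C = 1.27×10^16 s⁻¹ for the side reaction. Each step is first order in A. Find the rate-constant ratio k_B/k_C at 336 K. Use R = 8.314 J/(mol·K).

1.76

Since both paths have the same order in A, the concentration cancels and S_{B/C} = k_B/k_C = (A_B/A_C)·exp[(E_C−E_B)/(RT)].
(E_C−E_B)/(RT) = (133−104)×10³/(8.314×336) = 29000/2794 = 10.38.
k_B/k_C = (6.93×10^11/1.27×10^16)·exp(10.38) = 5.457×10^-5 × 32249 = 1.76.
Since E_B < E_C, lowering the temperature improves selectivity toward B.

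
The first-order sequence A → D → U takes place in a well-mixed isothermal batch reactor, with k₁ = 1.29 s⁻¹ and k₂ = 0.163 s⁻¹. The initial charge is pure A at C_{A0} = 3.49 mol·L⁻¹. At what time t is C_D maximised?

The intermediate peaks when r₁ = r₂, i.e. k₁e^(−k₁t) = k₂e^(−k₂t), giving t_opt = ln(k₂/k₁)/(k₂−k₁).
= ln(0.163/1.29)/(0.163−1.29) = ln(0.1264)/-1.127 = -2.069/-1.127 = 1.84 s.

1.84 s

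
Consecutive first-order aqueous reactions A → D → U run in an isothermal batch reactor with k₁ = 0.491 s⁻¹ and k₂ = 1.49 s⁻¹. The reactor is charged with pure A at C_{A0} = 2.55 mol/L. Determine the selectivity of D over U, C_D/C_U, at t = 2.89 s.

Solving the coupled first-order balances gives C_D(t) = [k₁/(k₂−k₁)]·C_{A0}·(e^(−k₁t) − e^(−k₂t)).
e^(−k₁t) = e^(−0.491×2.89) = e^(−1.419) = 0.2420; e^(−k₂t) = e^(−4.306) = 0.01349.
C_D = 0.491×2.55/(1.49−0.491) × (0.2420−0.01349) = 1.253×0.2285 = 0.2863 mol/L.
C_A = C_{A0}e^(−k₁t) = 0.6170 mol/L, so C_U = C_{A0}−C_A−C_D = 1.647 mol/L; C_D/C_U = 0.174.

0.174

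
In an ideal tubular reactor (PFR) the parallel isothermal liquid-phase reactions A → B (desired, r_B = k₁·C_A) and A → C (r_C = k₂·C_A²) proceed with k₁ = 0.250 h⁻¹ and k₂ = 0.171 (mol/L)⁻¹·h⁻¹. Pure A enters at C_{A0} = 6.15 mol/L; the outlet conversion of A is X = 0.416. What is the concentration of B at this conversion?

0.599 mol/L

C_A = C_{A0}(1−X) = 3.592 mol/L.
Along a PFR/batch, dC_B/dC_A = −r_B/(r_B+r_C) = −k₁/(k₁+k₂·C_A).
Integrating from C_{A0} to C_A: C_B = (0.250/0.171)·ln[(0.250+0.171·6.15)/(0.250+0.171·3.59)] = 1.462·ln(1.302/0.8642) = 0.5989 mol/L.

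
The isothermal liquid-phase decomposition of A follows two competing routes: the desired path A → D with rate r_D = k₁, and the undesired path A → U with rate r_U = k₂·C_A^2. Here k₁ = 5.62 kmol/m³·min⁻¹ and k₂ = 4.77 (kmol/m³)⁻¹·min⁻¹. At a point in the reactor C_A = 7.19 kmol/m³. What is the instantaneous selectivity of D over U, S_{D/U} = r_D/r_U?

0.0228

S_{D/U} = r_D/r_U = (k₁)/(k₂·C_A^2) = (k₁/k₂)·C_A^-2.
= (5.62) / (4.77×7.190^2) = 5.620/246.6 = 0.0228.
The undesired path is higher order in A, so low C_A (CSTR or dilute feed) favours D.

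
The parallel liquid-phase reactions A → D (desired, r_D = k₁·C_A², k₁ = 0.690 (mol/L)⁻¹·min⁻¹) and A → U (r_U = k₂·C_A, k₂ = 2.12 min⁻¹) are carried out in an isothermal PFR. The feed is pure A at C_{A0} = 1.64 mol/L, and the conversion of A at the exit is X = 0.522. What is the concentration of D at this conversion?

0.240 mol/L

C_A = C_{A0}(1−X) = 0.7839 mol/L.
Along a PFR/batch, dC_U/dC_A = −r_U/(r_D+r_U) = −k₂/(k₂+k₁·C_A).
Integrating from C_{A0} to C_A: C_U = (2.12/0.690)·ln[(2.12+0.690·1.64)/(2.12+0.690·0.784)] = 3.072·ln(3.252/2.661) = 0.6160 mol/L.
Then C_D = (C_{A0}−C_A) − C_U = 0.8561 − 0.6160 = 0.2401 mol/L.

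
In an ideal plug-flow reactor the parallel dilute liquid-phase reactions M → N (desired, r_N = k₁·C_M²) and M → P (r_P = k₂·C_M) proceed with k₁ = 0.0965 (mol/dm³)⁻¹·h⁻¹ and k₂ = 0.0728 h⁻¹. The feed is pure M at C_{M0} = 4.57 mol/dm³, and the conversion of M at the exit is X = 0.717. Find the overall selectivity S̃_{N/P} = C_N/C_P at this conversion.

3.55

C_M = C_{M0}(1−X) = 1.293 mol/dm³.
Along a PFR/batch, dC_P/dC_M = −r_P/(r_N+r_P) = −k₂/(k₂+k₁·C_M).
Integrating from C_{M0} to C_M: C_P = (0.0728/0.0965)·ln[(0.0728+0.0965·4.57)/(0.0728+0.0965·1.29)] = 0.7544·ln(0.5138/0.1976) = 0.7209 mol/dm³.
Then C_N = (C_{M0}−C_M) − C_P = 3.277 − 0.7209 = 2.556 mol/dm³.
S̃_{N/P} = C_N/C_P = 2.556/0.7209 = 3.55.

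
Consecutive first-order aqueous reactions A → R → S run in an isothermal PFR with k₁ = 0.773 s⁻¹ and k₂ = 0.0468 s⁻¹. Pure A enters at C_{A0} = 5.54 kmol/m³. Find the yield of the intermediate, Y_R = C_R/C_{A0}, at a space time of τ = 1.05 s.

For first-order series with pure A initially, C_R(τ) = k₁C_{A0}/(k₂−k₁)·(e^(−k₁τ) − e^(−k₂τ)).
e^(−k₁τ) = e^(−0.773×1.05) = e^(−0.8117) = 0.4441; e^(−k₂τ) = e^(−0.04914) = 0.9520.
C_R = 0.773×5.54/(0.0468−0.773) × (0.4441−0.9520) = (-5.897)×(-0.5079) = 2.995 kmol/m³.
Y_R = C_R/C_{A0} = 2.995/5.54 = 0.541.

0.541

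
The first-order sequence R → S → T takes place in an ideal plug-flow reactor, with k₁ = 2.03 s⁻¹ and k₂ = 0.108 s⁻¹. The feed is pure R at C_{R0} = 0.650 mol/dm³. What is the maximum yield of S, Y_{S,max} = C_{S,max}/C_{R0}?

For a first-order series the maximum intermediate yield is C_{S,max}/C_{R0} = (k₁/k₂)^[k₂/(k₂−k₁)].
= (2.03/0.108)^(0.108/(0.108−2.03)) = (18.80)^(-0.05619) = 0.8480.

0.848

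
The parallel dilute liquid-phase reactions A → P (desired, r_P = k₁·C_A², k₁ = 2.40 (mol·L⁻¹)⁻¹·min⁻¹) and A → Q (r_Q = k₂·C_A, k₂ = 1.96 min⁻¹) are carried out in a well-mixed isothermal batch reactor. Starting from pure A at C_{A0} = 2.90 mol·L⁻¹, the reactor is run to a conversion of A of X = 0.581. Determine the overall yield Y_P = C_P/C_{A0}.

0.411

C_A = C_{A0}(1−X) = 1.215 mol·L⁻¹.
Along a PFR/batch, dC_Q/dC_A = −r_Q/(r_P+r_Q) = −k₂/(k₂+k₁·C_A).
Integrating from C_{A0} to C_A: C_Q = (1.96/2.40)·ln[(1.96+2.40·2.90)/(1.96+2.40·1.22)] = 0.8167·ln(8.920/4.876) = 0.4932 mol·L⁻¹.
Then C_P = (C_{A0}−C_A) − C_Q = 1.685 − 0.4932 = 1.192 mol·L⁻¹.
Y_P = C_P/C_{A0} = 1.192/2.90 = 0.411.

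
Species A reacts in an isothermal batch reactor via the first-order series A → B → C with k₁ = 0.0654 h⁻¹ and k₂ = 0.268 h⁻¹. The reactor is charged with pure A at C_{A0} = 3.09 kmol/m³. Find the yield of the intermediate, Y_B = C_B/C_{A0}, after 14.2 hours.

For first-order series with pure A initially, C_B(t) = k₁C_{A0}/(k₂−k₁)·(e^(−k₁t) − e^(−k₂t)).
e^(−k₁t) = e^(−0.0654×14.2) = e^(−0.9287) = 0.3951; e^(−k₂t) = e^(−3.806) = 0.02225.
C_B = 0.0654×3.09/(0.268−0.0654) × (0.3951−0.02225) = 0.9975×0.3728 = 0.3719 kmol/m³.
Y_B = C_B/C_{A0} = 0.3719/3.09 = 0.120.

0.120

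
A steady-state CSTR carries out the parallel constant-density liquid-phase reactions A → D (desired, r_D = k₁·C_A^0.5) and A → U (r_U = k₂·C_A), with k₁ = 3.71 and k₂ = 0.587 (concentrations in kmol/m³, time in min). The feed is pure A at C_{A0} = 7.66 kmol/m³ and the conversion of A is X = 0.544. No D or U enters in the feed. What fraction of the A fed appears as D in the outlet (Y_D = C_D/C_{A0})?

Exit C_A = C_{A0}(1−X) = 7.66×0.456 = 3.493 kmol/m³.
A CSTR operates uniformly at the exit composition, giving r_D = 6.934 and r_U = 2.050 (each k·C_A^n at C_A = 3.493).
Fraction of consumed A going to D: r_D/(r_D+r_U) = 0.7718.
C_D = 0.7718·C_{A0}·X = 0.7718×7.66×0.544 = 3.22 kmol/m³; Y_D = C_D/C_{A0} = 0.420.

0.420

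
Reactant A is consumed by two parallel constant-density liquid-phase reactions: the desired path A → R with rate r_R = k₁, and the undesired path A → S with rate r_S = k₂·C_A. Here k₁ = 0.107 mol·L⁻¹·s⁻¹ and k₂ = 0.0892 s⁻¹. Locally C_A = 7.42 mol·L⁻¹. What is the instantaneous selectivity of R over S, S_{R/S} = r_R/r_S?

0.162

S_{R/S} = r_R/r_S = (k₁)/(k₂·C_A) = (k₁/k₂)·C_A⁻¹.
= (0.107) / (0.0892×7.420) = 0.1070/0.6619 = 0.162.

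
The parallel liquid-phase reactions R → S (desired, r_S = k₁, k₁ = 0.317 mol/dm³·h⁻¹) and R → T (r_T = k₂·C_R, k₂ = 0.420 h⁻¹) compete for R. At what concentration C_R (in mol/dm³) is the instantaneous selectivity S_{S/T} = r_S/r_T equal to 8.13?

S_{S/T} = (k₁/k₂)·C_R⁻¹ ⇒ C_R = (S·k₂/k₁)^(-1).
= (8.13×0.420/0.317)^(-1) = (10.77)^(-1) = 0.0928 mol/dm³.

0.0928 mol/dm³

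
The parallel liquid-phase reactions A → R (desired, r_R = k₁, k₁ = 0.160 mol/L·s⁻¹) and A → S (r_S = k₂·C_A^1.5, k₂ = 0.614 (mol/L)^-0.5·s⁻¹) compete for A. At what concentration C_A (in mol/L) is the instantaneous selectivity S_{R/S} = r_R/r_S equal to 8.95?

S_{R/S} = (k₁/k₂)·C_A^-1.5 ⇒ C_A = (S·k₂/k₁)^(1/(-1.5)).
= (8.95×0.614/0.160)^(-0.6667) = (34.35)^(-0.6667) = 0.0946 mol/L.

0.0946 mol/L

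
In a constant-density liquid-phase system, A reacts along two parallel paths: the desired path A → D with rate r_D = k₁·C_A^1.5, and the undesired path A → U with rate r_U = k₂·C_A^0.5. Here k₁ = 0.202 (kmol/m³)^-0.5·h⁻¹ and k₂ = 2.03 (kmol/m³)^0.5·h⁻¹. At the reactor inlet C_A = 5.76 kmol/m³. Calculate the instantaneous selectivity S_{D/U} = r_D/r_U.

0.573

S_{D/U} = r_D/r_U = (k₁·C_A^1.5)/(k₂·C_A^0.5) = (k₁/k₂)·C_A.
= (0.202×5.760^1.5) / (2.03×5.760^0.5) = 2.792/4.872 = 0.573.
Since the desired path is higher order in A, keeping C_A high (PFR or concentrated feed) favours D.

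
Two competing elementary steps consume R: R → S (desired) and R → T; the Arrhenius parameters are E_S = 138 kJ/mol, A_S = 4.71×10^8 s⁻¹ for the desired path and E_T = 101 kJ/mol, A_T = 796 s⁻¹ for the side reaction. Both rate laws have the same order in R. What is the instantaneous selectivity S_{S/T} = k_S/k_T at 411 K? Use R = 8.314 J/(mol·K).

Since both paths have the same order in R, the concentration cancels and S_{S/T} = k_S/k_T = (A_S/A_T)·exp[(E_T−E_S)/(RT)].
(E_T−E_S)/(RT) = (101−138)×10³/(8.314×411) = -37000/3417 = -10.83.
k_S/k_T = (4.71×10^8/796)·exp(-10.83) = 5.917×10^5 × 1.984×10^-5 = 11.7.

11.7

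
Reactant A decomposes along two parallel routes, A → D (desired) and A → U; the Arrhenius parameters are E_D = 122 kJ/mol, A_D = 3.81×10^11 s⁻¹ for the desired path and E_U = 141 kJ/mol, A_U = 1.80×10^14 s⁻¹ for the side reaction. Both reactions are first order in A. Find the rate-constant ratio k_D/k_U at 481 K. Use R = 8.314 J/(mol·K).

k_D/k_U = (A_D/A_U)·exp[−(E_D−E_U)/(RT)] = (A_D/A_U)·exp[(E_U−E_D)/(RT)].
(E_U−E_D)/(RT) = (141−122)×10³/(8.314×481) = 19000/3999 = 4.751.
k_D/k_U = (3.81×10^11/1.80×10^14)·exp(4.751) = 0.002117 × 115.7 = 0.245.

0.245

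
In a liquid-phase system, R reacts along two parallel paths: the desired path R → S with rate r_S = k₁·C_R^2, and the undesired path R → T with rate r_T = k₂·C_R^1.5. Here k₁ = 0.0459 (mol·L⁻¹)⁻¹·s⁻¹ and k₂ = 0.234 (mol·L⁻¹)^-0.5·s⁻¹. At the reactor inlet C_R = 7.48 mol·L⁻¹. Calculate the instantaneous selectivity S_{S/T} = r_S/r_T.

S_{S/T} = r_S/r_T = (k₁·C_R^2)/(k₂·C_R^1.5) = (k₁/k₂)·C_R^0.5.
= (0.0459×7.480^2) / (0.234×7.480^1.5) = 2.568/4.787 = 0.536.
Since the desired path is higher order in R, keeping C_R high (PFR or concentrated feed) favours S.

0.536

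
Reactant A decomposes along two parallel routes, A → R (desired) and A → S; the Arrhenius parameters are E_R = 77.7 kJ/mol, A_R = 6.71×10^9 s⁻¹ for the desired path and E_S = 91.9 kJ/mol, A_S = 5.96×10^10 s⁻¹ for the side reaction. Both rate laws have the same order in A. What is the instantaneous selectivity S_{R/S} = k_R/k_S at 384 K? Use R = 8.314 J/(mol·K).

k_R/k_S = (A_R/A_S)·exp[−(E_R−E_S)/(RT)] = (A_R/A_S)·exp[(E_S−E_R)/(RT)].
(E_S−E_R)/(RT) = (91.9−77.7)×10³/(8.314×384) = 14200/3193 = 4.448.
k_R/k_S = (6.71×10^9/5.96×10^10)·exp(4.448) = 0.1126 × 85.44 = 9.62.
Since E_R < E_S, lowering the temperature improves selectivity toward R.

9.62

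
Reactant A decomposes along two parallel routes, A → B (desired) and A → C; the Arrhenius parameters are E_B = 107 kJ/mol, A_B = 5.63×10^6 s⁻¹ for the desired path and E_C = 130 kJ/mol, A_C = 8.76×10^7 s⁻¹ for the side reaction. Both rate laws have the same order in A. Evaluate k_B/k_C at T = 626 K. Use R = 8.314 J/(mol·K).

k_B/k_C = (A_B/A_C)·exp[−(E_B−E_C)/(RT)] = (A_B/A_C)·exp[(E_C−E_B)/(RT)].
(E_C−E_B)/(RT) = (130−107)×10³/(8.314×626) = 23000/5205 = 4.419.
k_B/k_C = (5.63×10^6/8.76×10^7)·exp(4.419) = 0.06427 × 83.03 = 5.34.

5.34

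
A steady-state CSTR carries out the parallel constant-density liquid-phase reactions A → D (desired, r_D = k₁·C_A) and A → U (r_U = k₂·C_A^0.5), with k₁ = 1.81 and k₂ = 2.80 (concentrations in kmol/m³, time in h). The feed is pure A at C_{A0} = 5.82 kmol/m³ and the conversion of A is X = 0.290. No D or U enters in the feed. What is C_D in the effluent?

0.958 kmol/m³

Exit C_A = C_{A0}(1−X) = 5.82×0.710 = 4.132 kmol/m³.
Rates in a CSTR are evaluated at the outlet concentration: r_D = 1.81×4.132 = 7.479, r_U = 2.80×4.132^0.5 = 5.692.
Fraction of consumed A going to D: r_D/(r_D+r_U) = 0.5679.
C_D = 0.5679·C_{A0}·X = 0.5679×5.82×0.290 = 0.958 kmol/m³.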